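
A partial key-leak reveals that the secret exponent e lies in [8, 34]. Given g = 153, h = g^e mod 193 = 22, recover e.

Compute 153^8 mod 193 = 181, then multiply by 153 repeatedly:
  153^8=181  153^9=94  153^10=100  153^11=53  153^12=3
  153^13=73  153^14=168  153^15=35  153^16=144  153^17=30
  153^18=151  153^19=136  153^20=157  153^21=89  153^22=107
  153^23=159  153^24=9  153^25=26  153^26=118  153^27=105
  153^28=46  153^29=90  153^30=67  153^31=22
Found 22 at exponent 31.

31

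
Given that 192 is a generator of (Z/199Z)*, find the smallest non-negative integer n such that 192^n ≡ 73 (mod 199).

Baby-step giant-step with m = ceil(sqrt(198)) = 15.
Baby table (192^j mod 199 for j=0..14):
  0:1  1:192  2:49  3:55  4:13  5:108  6:40  7:118
  8:169  9:11  10:122  11:141  12:8  13:143  14:193
Giant step factor: 192^(-15) ≡ 109 (mod 199).
Scan 73·109^i mod 199 for i = 0, 1, …:
  i=0: 73   i=1: 196   i=2: 71   i=3: 177
  i=4: 189   i=5: 104   i=6: 192
Match at i=6, j=1: n = 6·15 + 1 = 91.

91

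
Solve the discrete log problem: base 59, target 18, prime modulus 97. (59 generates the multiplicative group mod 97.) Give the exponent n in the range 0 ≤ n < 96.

Baby-step giant-step with m = ceil(sqrt(96)) = 10.
Baby table (59^j mod 97 for j=0..9):
  0:1  1:59  2:86  3:30  4:24  5:58  6:27  7:41
  8:91  9:34
Giant step factor: 59^(-10) ≡ 25 (mod 97).
Scan 18·25^i mod 97 for i = 0, 1, …:
  i=0: 18   i=1: 62   i=2: 95   i=3: 47
  i=4: 11   i=5: 81   i=6: 85   i=7: 88
  i=8: 66   i=9: 1
Match at i=9, j=0: n = 9·10 + 0 = 90.

90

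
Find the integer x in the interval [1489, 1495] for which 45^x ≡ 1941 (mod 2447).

1493

Compute 45^1489 mod 2447 = 1929, then multiply by 45 repeatedly:
  45^1489=1929  45^1490=1160  45^1491=813  45^1492=2327  45^1493=1941
Found 1941 at exponent 1493.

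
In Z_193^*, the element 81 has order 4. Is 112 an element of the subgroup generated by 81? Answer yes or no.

⟨81⟩ has order 4; its elements mod 193 are {1, 81, 112, 192}.
112 is in this set.

yes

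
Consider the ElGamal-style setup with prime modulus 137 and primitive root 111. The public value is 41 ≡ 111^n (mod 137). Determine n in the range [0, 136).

Successive powers of 111 modulo 137:
  111^0=1  111^1=111  111^2=128  111^3=97  111^4=81  111^5=86
  111^6=93  111^7=48  111^8=122  111^9=116  111^10=135  111^11=52
  111^12=18  111^13=80  111^14=112  111^15=102  111^16=88  111^17=41
So 111^17 ≡ 41 (mod 137), giving n = 17.

17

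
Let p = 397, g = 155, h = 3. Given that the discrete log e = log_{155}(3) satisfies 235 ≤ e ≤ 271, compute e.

Compute 155^235 mod 397 = 164, then multiply by 155 repeatedly:
  155^235=164  155^236=12  155^237=272  155^238=78  155^239=180
  155^240=110  155^241=376  155^242=318  155^243=62  155^244=82
  155^245=6  155^246=136  155^247=39  155^248=90  155^249=55
  155^250=188  155^251=159  155^252=31  155^253=41  155^254=3
Found 3 at exponent 254.

254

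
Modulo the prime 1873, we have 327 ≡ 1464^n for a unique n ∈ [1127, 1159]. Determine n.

Compute 1464^1127 mod 1873 = 748, then multiply by 1464 repeatedly:
  1464^1127=748  1464^1128=1240  1464^1129=423  1464^1130=1182  1464^1131=1669
  1464^1132=1024  1464^1133=736  1464^1134=529  1464^1135=907  1464^1136=1764
  1464^1137=1502  1464^1138=26  1464^1139=604  1464^1140=200  1464^1141=612
  1464^1142=674  1464^1143=1538  1464^1144=286  1464^1145=1025  1464^1146=327
Found 327 at exponent 1146.

1146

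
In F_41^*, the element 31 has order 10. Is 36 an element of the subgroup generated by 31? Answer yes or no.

no

⟨31⟩ has order 10; its elements mod 41 are {1, 4, 10, 16, 18, 23, 25, 31, 37, 40}.
36 is not in this set.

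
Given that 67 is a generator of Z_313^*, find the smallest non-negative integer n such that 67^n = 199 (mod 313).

Baby-step giant-step with m = ceil(sqrt(312)) = 18.
Baby table (67^j mod 313 for j=0..17):
  0:1  1:67  2:107  3:283  4:181  5:233  6:274  7:204
  8:209  9:231  10:140  11:303  12:269  13:182  14:300  15:68
  16:174  17:77
Giant step factor: 67^(-18) ≡ 199 (mod 313).
Scan 199·199^i mod 313 for i = 0, 1, …:
  i=0: 199   i=1: 163   i=2: 198   i=3: 277
  i=4: 35   i=5: 79   i=6: 71   i=7: 44
  i=8: 305   i=9: 286     …   i=15: 58
  i=16: 274
Match at i=16, j=6: n = 16·18 + 6 = 294.

294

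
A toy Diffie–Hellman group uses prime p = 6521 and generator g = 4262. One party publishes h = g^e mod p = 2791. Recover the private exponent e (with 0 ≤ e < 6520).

5411

Baby-step giant-step with m = ceil(sqrt(6520)) = 81.
Baby table (4262^j mod 6521 for j=0..80):
  0:1  1:4262  2:3659  3:2947  4:668  5:3860  6:5358  7:5775
  8:2796  9:2685  10:5636  11:3789  12:2722  13:305  14:2231  15:904
  16:5458  17:1589  18:3520  19:3940  20:705  21:5050  22:3800  23:3957
  24:1428  25:2043  26:1731  27:2271  28:1838  29:1835  30:2091  31:4156
  32:1836  33:6353  34:1294  35:4783  36:500  37:5154  38:3620  39:6275
  40:1429  41:6305  42:5390  43:5218  44:2506  45:5695  46:928  47:3410
  48:4632  49:2517  50:409  51:2051  52:3222  53:5459  54:5851  55:658
  56:366  57:1373  58:2389  59:2637  60:3211  61:4224  62:4728  63:846
  64:6060  65:4560  66:2140  67:4322  68:5060  69:773  70:1421  71:4814
  72:2202  73:1205  74:3683  75:899  76:3711  77:2857  78:1827  79:600
  80:968
Giant step factor: 4262^(-81) ≡ 1956 (mod 6521).
Scan 2791·1956^i mod 6521 for i = 0, 1, …:
  i=0: 2791   i=1: 1119   i=2: 4229   i=3: 3296
  i=4: 4228   i=5: 1340   i=6: 6119   i=7: 2729
  i=8: 3746   i=9: 4093     …   i=65: 4363
  i=66: 4560
Match at i=66, j=65: e = 66·81 + 65 = 5411.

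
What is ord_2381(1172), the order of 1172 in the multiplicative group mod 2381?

595

The order of 1172 must divide p − 1 = 2380 = 2^2 · 5 · 7 · 17.
Divisors: 1, 2, 4, 5, 7, 10, 14, 17, 20, 28, 34, 35, 68, 70, 85, 119, 140, 170, 238, 340, 476, 595, 1190, 2380.
Check each in increasing order: 1172^1 ≡ 1172;  1172^2 ≡ 2128;  1172^4 ≡ 2103;  1172^5 ≡ 381;  1172^7 ≡ 1228;  1172^10 ≡ 2301;  1172^14 ≡ 811;  1172^17 ≡ 1762;  1172^20 ≡ 1638;  1172^28 ≡ 565;  1172^34 ≡ 2201;  1172^35 ≡ 949;  1172^68 ≡ 1447;  1172^70 ≡ 583;  1172^85 ≡ 1944;  1172^119 ≡ 87;  1172^140 ≡ 1787;  1172^170 ≡ 489;  1172^238 ≡ 426;  1172^340 ≡ 1021;  1172^476 ≡ 520;  1172^595 ≡ 1.
Smallest exponent giving 1 is 595.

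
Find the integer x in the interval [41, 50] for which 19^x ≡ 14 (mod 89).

43

Compute 19^41 mod 89 = 74, then multiply by 19 repeatedly:
  19^41=74  19^42=71  19^43=14
Found 14 at exponent 43.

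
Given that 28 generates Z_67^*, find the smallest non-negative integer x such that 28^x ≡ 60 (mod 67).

26

Successive powers of 28 modulo 67:
  28^0=1  28^1=28  28^2=47  28^3=43  28^4=65  28^5=11
  28^6=40  28^7=48  28^8=4  28^9=45  28^10=54  28^11=38
  28^12=59  28^13=44  28^14=26  28^15=58  28^16=16  28^17=46
  28^18=15  28^19=18  28^20=35  28^21=42  28^22=37  28^23=31
  28^24=64  28^25=50  28^26=60
So 28^26 ≡ 60 (mod 67), giving x = 26.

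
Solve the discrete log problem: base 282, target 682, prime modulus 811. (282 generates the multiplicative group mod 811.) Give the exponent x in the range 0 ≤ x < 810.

356

Baby-step giant-step with m = ceil(sqrt(810)) = 29.
Baby table (282^j mod 811 for j=0..28):
  0:1  1:282  2:46  3:807  4:494  5:627  6:16  7:457
  8:736  9:747  10:605  11:300  12:256  13:13  14:422  15:598
  16:759  17:745  18:41  19:208  20:264  21:647  22:790  23:566
  24:656  25:84  26:169  27:620  28:475
Giant step factor: 282^(-29) ≡ 805 (mod 811).
Scan 682·805^i mod 811 for i = 0, 1, …:
  i=0: 682   i=1: 774   i=2: 222   i=3: 290
  i=4: 693   i=5: 708   i=6: 618   i=7: 347
  i=8: 351   i=9: 327   i=10: 471   i=11: 418
  i=12: 736
Match at i=12, j=8: x = 12·29 + 8 = 356.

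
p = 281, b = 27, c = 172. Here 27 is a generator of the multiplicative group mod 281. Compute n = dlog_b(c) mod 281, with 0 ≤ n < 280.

180

Baby-step giant-step with m = ceil(sqrt(280)) = 17.
Baby table (27^j mod 281 for j=0..16):
  0:1  1:27  2:167  3:13  4:70  5:204  6:169  7:67
  8:123  9:230  10:28  11:194  12:180  13:83  14:274  15:92
  16:236
Giant step factor: 27^(-17) ≡ 176 (mod 281).
Scan 172·176^i mod 281 for i = 0, 1, …:
  i=0: 172   i=1: 205   i=2: 112   i=3: 42
  i=4: 86   i=5: 243   i=6: 56   i=7: 21
  i=8: 43   i=9: 262   i=10: 28
Match at i=10, j=10: n = 10·17 + 10 = 180.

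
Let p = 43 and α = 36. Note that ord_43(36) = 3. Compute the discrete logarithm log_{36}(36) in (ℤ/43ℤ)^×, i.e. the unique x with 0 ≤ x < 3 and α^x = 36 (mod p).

1

Successive powers of 36 modulo 43:
  36^0=1  36^1=36
So 36^1 ≡ 36 (mod 43), giving x = 1.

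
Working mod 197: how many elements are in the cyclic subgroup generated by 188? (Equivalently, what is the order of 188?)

The order of 188 must divide p − 1 = 196 = 2^2 · 7^2.
Divisors: 1, 2, 4, 7, 14, 28, 49, 98, 196.
Check each in increasing order: 188^1 ≡ 188;  188^2 ≡ 81;  188^4 ≡ 60;  188^7 ≡ 191;  188^14 ≡ 36;  188^28 ≡ 114;  188^49 ≡ 1.
Smallest exponent giving 1 is 49.

49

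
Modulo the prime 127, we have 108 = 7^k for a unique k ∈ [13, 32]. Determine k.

21

Compute 7^13 mod 127 = 96, then multiply by 7 repeatedly:
  7^13=96  7^14=37  7^15=5  7^16=35  7^17=118
  7^18=64  7^19=67  7^20=88  7^21=108
Found 108 at exponent 21.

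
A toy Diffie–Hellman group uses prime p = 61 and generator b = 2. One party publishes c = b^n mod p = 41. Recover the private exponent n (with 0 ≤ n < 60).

54

Baby-step giant-step with m = ceil(sqrt(60)) = 8.
Baby table (2^j mod 61 for j=0..7):
  0:1  1:2  2:4  3:8  4:16  5:32  6:3  7:6
Giant step factor: 2^(-8) ≡ 56 (mod 61).
Scan 41·56^i mod 61 for i = 0, 1, …:
  i=0: 41   i=1: 39   i=2: 49   i=3: 60
  i=4: 5   i=5: 36   i=6: 3
Match at i=6, j=6: n = 6·8 + 6 = 54.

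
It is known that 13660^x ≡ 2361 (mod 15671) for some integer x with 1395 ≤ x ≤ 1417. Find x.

1413

Compute 13660^1395 mod 15671 = 15453, then multiply by 13660 repeatedly:
  13660^1395=15453  13660^1396=15281  13660^1397=740  13660^1398=605  13660^1399=5683
  13660^1400=11317  13660^1401=11476  13660^1402=5147  13660^1403=7914  13660^1404=6682
  13660^1405=8216  13660^1406=10529  13660^1407=13373  13660^1408=14004  13660^1409=14414
  13660^1410=4796  13660^1411=8580  13660^1412=15062  13660^1413=2361
Found 2361 at exponent 1413.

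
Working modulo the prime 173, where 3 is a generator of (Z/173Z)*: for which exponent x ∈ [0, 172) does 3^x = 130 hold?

70

Baby-step giant-step with m = ceil(sqrt(172)) = 14.
Baby table (3^j mod 173 for j=0..13):
  0:1  1:3  2:9  3:27  4:81  5:70  6:37  7:111
  8:160  9:134  10:56  11:168  12:158  13:128
Giant step factor: 3^(-14) ≡ 41 (mod 173).
Scan 130·41^i mod 173 for i = 0, 1, …:
  i=0: 130   i=1: 140   i=2: 31   i=3: 60
  i=4: 38   i=5: 1
Match at i=5, j=0: x = 5·14 + 0 = 70.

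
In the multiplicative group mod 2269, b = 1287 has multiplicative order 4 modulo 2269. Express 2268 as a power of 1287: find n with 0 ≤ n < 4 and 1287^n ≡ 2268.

2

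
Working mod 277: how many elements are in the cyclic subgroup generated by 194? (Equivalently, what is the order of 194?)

The order of 194 must divide p − 1 = 276 = 2^2 · 3 · 23.
Divisors: 1, 2, 3, 4, 6, 12, 23, 46, 69, 92, 138, 276.
Check each in increasing order: 194^1 ≡ 194;  194^2 ≡ 241;  194^3 ≡ 218;  194^4 ≡ 188;  194^6 ≡ 157;  194^12 ≡ 273;  194^23 ≡ 160;  194^46 ≡ 116;  194^69 ≡ 1.
Smallest exponent giving 1 is 69.

69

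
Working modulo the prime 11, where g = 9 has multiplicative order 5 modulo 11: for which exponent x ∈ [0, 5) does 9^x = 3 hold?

3

Successive powers of 9 modulo 11:
  9^0=1  9^1=9  9^2=4  9^3=3
So 9^3 ≡ 3 (mod 11), giving x = 3.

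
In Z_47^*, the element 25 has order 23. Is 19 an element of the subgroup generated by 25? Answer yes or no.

no

⟨25⟩ has order 23; its elements mod 47 are {1, 2, 3, 4, 6, 7, 8, 9, 12, 14, 16, 17, 18, 21, 24, 25, 27, 28, 32, 34, 36, 37, 42}.
19 is not in this set.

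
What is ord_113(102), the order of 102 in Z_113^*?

56

The order of 102 must divide p − 1 = 112 = 2^4 · 7.
Divisors: 1, 2, 4, 7, 8, 14, 16, 28, 56, 112.
Check each in increasing order: 102^1 ≡ 102;  102^2 ≡ 8;  102^4 ≡ 64;  102^7 ≡ 18;  102^8 ≡ 28;  102^14 ≡ 98;  102^16 ≡ 106;  102^28 ≡ 112;  102^56 ≡ 1.
Smallest exponent giving 1 is 56.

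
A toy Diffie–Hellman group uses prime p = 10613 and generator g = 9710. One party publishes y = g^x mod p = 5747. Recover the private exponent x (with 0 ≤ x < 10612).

6949

Baby-step giant-step with m = ceil(sqrt(10612)) = 104.
Baby table (9710^j mod 10613 for j=0..103):
  0:1  1:9710  2:8821  3:5000  4:6138  5:7985  6:6385  7:7817
  8:9507  9:1096  10:7934  11:9986  12:3692  13:9219  14:6448  15:3993
  16:2741  17:8319  18:1947  19:3617  20:2653  21:2879  22:448  23:9363
  24:3772  25:657  26:1057  27:699  28:5583  29:10339  30:3323  31:2810
  32:9690  33:5655  34:9001  35:1655  36:1968  37:5880  38:7473  39:1749
  40:1990  41:7240  42:10501  43:5619  44:9670  45:2489  46:2389  47:7785
  48:6564  49:5375  50:7129  51:4604  52:2884  53:6546  54:403  55:7546
  56:10121  57:9143  58:785  59:2216  60:4809  61:8803  62:28  63:6555
  64:2889  65:2031  66:2056  67:707  68:8972  69:6616  70:871  71:9462
  72:9892  73:3670  74:7859  75:3420  76:123  77:5674  78:2457  79:10059
  80:1451  81:5759  82:10606  83:6321  84:1931  85:7452  86:10099  87:7783
  88:8370  89:8959  90:7742  91:2941  92:8140  93:4389  94:5995  95:9758
  96:7929  97:3888  98:2039  99:5445  100:7597  101:6520  102:2655  103:1073
Giant step factor: 9710^(-104) ≡ 9195 (mod 10613).
Scan 5747·9195^i mod 10613 for i = 0, 1, …:
  i=0: 5747   i=1: 1538   i=2: 5394   i=3: 3281
  i=4: 6649   i=5: 6675   i=6: 1646   i=7: 832
  i=8: 8880   i=9: 5791     …   i=65: 354
  i=66: 7452
Match at i=66, j=85: x = 66·104 + 85 = 6949.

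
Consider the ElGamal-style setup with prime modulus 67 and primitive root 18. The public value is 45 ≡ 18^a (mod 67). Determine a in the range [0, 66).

63

Baby-step giant-step with m = ceil(sqrt(66)) = 9.
Baby table (18^j mod 67 for j=0..8):
  0:1  1:18  2:56  3:3  4:54  5:34  6:9  7:28
  8:35
Giant step factor: 18^(-9) ≡ 5 (mod 67).
Scan 45·5^i mod 67 for i = 0, 1, …:
  i=0: 45   i=1: 24   i=2: 53   i=3: 64
  i=4: 52   i=5: 59   i=6: 27   i=7: 1
Match at i=7, j=0: a = 7·9 + 0 = 63.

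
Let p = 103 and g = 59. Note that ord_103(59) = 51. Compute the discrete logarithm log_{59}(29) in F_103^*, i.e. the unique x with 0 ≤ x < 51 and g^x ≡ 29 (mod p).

4

Baby-step giant-step with m = ceil(sqrt(51)) = 8.
Baby table (59^j mod 103 for j=0..7):
  0:1  1:59  2:82  3:100  4:29  5:63  6:9  7:16
Giant step factor: 59^(-8) ≡ 97 (mod 103).
Scan 29·97^i mod 103 for i = 0, 1, …:
  i=0: 29
Match at i=0, j=4: x = 0·8 + 4 = 4.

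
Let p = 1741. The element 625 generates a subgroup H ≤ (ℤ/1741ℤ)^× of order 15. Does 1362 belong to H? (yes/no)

1362 ∈ ⟨625⟩ iff 1362^15 ≡ 1 (mod 1741), since |⟨625⟩| = 15.
1362^15 mod 1741 = 901.
Since 901 ≠ 1, 1362 does not lie in the subgroup.

no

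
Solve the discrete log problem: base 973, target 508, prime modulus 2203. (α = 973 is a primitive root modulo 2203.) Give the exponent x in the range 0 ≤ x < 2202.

Baby-step giant-step with m = ceil(sqrt(2202)) = 47.
Baby table (973^j mod 2203 for j=0..46):
  0:1  1:973  2:1642  3:491  4:1895  5:2127  6:954  7:779
  8:135  9:1378  10:1370  11:195  12:277  13:755  14:1016  15:1624
  16:601  17:978  18:2101  19:2092  20:2147  21:587  22:574  23:1143
  24:1827  25:2053  26:1651  27:436  28:1252  29:2140  30:385  31:95
  32:2112  33:1780  34:382  35:1582  36:1592  37:307  38:1306  39:1810
  40:933  41:173  42:901  43:2082  44:1229  45:1791  46:70
Giant step factor: 973^(-47) ≡ 1890 (mod 2203).
Scan 508·1890^i mod 2203 for i = 0, 1, …:
  i=0: 508   i=1: 1815   i=2: 279   i=3: 793
  i=4: 730   i=5: 622   i=6: 1381   i=7: 1738
  i=8: 147   i=9: 252   i=10: 432   i=11: 1370
Match at i=11, j=10: x = 11·47 + 10 = 527.

527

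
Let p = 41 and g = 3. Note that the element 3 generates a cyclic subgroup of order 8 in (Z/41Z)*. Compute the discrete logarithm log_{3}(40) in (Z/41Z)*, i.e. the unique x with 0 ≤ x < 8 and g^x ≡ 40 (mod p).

Successive powers of 3 modulo 41:
  3^0=1  3^1=3  3^2=9  3^3=27  3^4=40
So 3^4 ≡ 40 (mod 41), giving x = 4.

4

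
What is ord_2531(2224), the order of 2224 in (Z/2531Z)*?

The order of 2224 must divide p − 1 = 2530 = 2 · 5 · 11 · 23.
Divisors: 1, 2, 5, 10, 11, 22, 23, 46, 55, 110, 115, 230, 253, 506, 1265, 2530.
Check each in increasing order: 2224^1 ≡ 2224;  2224^2 ≡ 602;  2224^5 ≡ 2201;  2224^10 ≡ 67;  2224^11 ≡ 2210;  2224^22 ≡ 1801;  2224^23 ≡ 1382;  2224^46 ≡ 1550;  2224^55 ≡ 1797;  2224^110 ≡ 2184;  2224^115 ≡ 615;  2224^230 ≡ 1106;  2224^253 ≡ 2299;  2224^506 ≡ 673;  2224^1265 ≡ 2530;  2224^2530 ≡ 1.
Smallest exponent giving 1 is 2530.

2530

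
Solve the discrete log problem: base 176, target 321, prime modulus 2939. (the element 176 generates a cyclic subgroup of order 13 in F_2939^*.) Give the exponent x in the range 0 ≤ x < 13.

Successive powers of 176 modulo 2939:
  176^0=1  176^1=176  176^2=1586  176^3=2870  176^4=2551  176^5=2248
  176^6=1822  176^7=321
So 176^7 ≡ 321 (mod 2939), giving x = 7.

7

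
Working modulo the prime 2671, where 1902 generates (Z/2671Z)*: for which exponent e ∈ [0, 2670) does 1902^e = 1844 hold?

Baby-step giant-step with m = ceil(sqrt(2670)) = 52.
Baby table (1902^j mod 2671 for j=0..51):
  0:1  1:1902  2:1070  3:2509  4:1712  5:275  6:2205  7:440
  8:857  9:704  10:837  11:58  12:805  13:627  14:1288  15:469
  16:2595  17:2353  18:1481  19:1628  20:767  21:468  22:693  23:1283
  24:1643  25:2587  26:492  27:934  28:253  29:426  30:939  31:1750
  32:434  33:129  34:2297  35:1809  36:470  37:1826  38:752  39:1319
  40:669  41:1042  42:2  43:1133  44:2140  45:2347  46:753  47:550
  48:1739  49:880  50:1714  51:1408
Giant step factor: 1902^(-52) ≡ 1444 (mod 2671).
Scan 1844·1444^i mod 2671 for i = 0, 1, …:
  i=0: 1844   i=1: 2420   i=2: 812   i=3: 2630
  i=4: 2229   i=5: 121   i=6: 1109   i=7: 1467
  i=8: 245   i=9: 1208     …   i=46: 1674
  i=47: 1
Match at i=47, j=0: e = 47·52 + 0 = 2444.

2444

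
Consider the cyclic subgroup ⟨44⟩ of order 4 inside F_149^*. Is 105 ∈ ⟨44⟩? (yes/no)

yes

⟨44⟩ has order 4; its elements mod 149 are {1, 44, 105, 148}.
105 is in this set.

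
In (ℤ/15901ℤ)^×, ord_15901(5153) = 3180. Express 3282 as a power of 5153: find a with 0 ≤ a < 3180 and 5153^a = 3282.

Baby-step giant-step with m = ceil(sqrt(3180)) = 57.
Baby table (5153^j mod 15901 for j=0..56):
  0:1  1:5153  2:14640  3:5576  4:21  5:12807  6:5321  7:5789
  8:441  9:14531  10:434  11:10262  12:9261  13:3032  14:9114  15:8789
  16:3669  17:68  18:582  19:9658  20:13445  21:1428  22:12222  23:12006
  24:12028  25:14087  26:2246  27:13611  28:14073  29:9609  30:15364  31:15514
  32:9315  33:10977  34:4624  35:7774  36:4803  37:7903  38:1698  39:4244
  40:5457  41:6953  42:3856  43:9619  44:3290  45:2904  46:1471  47:11187
  48:5486  49:13281  50:14990  51:12313  52:3899  53:8584  54:12671  55:4157
  56:2374
Giant step factor: 5153^(-57) ≡ 2516 (mod 15901).
Scan 3282·2516^i mod 15901 for i = 0, 1, …:
  i=0: 3282   i=1: 4893   i=2: 3414   i=3: 3084
  i=4: 15557   i=5: 9051   i=6: 2084   i=7: 11915
  i=8: 4755   i=9: 6028     …   i=14: 14182
  i=15: 68
Match at i=15, j=17: a = 15·57 + 17 = 872.

872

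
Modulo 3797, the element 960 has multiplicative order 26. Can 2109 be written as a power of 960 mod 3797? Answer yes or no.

no

2109 ∈ ⟨960⟩ iff 2109^26 ≡ 1 (mod 3797), since |⟨960⟩| = 26.
2109^26 mod 3797 = 1779.
Since 1779 ≠ 1, 2109 does not lie in the subgroup.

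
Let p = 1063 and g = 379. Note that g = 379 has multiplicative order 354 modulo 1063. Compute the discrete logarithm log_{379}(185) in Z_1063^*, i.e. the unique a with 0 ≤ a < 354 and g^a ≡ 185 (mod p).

Baby-step giant-step with m = ceil(sqrt(354)) = 19.
Baby table (379^j mod 1063 for j=0..18):
  0:1  1:379  2:136  3:520  4:425  5:562  6:398  7:959
  8:978  9:738  10:133  11:446  12:17  13:65  14:186  15:336
  16:847  17:1050  18:388
Giant step factor: 379^(-19) ≡ 870 (mod 1063).
Scan 185·870^i mod 1063 for i = 0, 1, …:
  i=0: 185   i=1: 437   i=2: 699   i=3: 94
  i=4: 992   i=5: 947   i=6: 65
Match at i=6, j=13: a = 6·19 + 13 = 127.

127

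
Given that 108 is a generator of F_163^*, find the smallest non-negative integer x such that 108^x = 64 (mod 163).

102

Baby-step giant-step with m = ceil(sqrt(162)) = 13.
Baby table (108^j mod 163 for j=0..12):
  0:1  1:108  2:91  3:48  4:131  5:130  6:22  7:94
  8:46  9:78  10:111  11:89  12:158
Giant step factor: 108^(-13) ≡ 147 (mod 163).
Scan 64·147^i mod 163 for i = 0, 1, …:
  i=0: 64   i=1: 117   i=2: 84   i=3: 123
  i=4: 151   i=5: 29   i=6: 25   i=7: 89
Match at i=7, j=11: x = 7·13 + 11 = 102.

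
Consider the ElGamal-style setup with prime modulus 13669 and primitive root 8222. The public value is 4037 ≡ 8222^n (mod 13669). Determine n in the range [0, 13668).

Baby-step giant-step with m = ceil(sqrt(13668)) = 117.
Baby table (8222^j mod 13669 for j=0..116):
  0:1  1:8222  2:8079  3:7867  4:766  5:10312  6:10126  7:11762
  8:12658  9:11979  10:6193  11:1821  12:4707  13:4015  14:695  15:648
  16:10615  17:13634  18:12948  19:4284  20:11704  21:528  22:8143  23:984
  24:12069  25:8047  26:4474  27:1949  28:4610  29:12952  30:9834  31:3013
  32:4658  33:11207  34:1225  35:11566  36:419  37:430  38:8858  39:2044
  40:6567  41:1324  42:5404  43:7438  44:130  45:2678  46:11426  47:11204
  48:3897  49:998  50:4156  51:11801  52:5260  53:12673  54:12288  55:4357
  56:10474  57:2528  58:8336  59:2226  60:13050  61:9119  62:1953  63:10160
  64:4261  65:295  66:6077  67:4899  68:10704  69:7266  70:7522  71:7328
  72:11533  73:2473  74:7203  75:8958  76:4104  77:7996  78:8891  79:13659
  80:13463  81:1224  82:3344  83:6009  84:6232  85:8092  86:5401  87:10110
  88:3231  89:6415  90:9128  91:7606  92:857  93:6719  94:7189  95:3202
  96:350  97:7210  98:11836  99:5981  100:8389  101:584  102:3829  103:2331
  104:1544  105:9936  106:7848  107:8576  108:7170  109:11012  110:10877  111:8096
  112:10951  113:1419  114:7361  115:9479  116:9369
Giant step factor: 8222^(-117) ≡ 560 (mod 13669).
Scan 4037·560^i mod 13669 for i = 0, 1, …:
  i=0: 4037   i=1: 5335   i=2: 7758   i=3: 11407
  i=4: 4497   i=5: 3224   i=6: 1132   i=7: 5146
  i=8: 11270   i=9: 9791     …   i=84: 6898
  i=85: 8222
Match at i=85, j=1: n = 85·117 + 1 = 9946.

9946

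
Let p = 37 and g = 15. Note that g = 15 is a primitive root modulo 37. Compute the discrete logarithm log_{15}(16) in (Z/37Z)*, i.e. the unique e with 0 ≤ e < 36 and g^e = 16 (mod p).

28

Successive powers of 15 modulo 37:
  15^0=1  15^1=15  15^2=3  15^3=8  15^4=9  15^5=24
  15^6=27  15^7=35  15^8=7  15^9=31  15^10=21  15^11=19
  15^12=26  15^13=20  15^14=4  15^15=23  15^16=12  15^17=32
  15^18=36  15^19=22  15^20=34  15^21=29  15^22=28  15^23=13
  15^24=10  15^25=2  15^26=30  15^27=6  15^28=16
So 15^28 ≡ 16 (mod 37), giving e = 28.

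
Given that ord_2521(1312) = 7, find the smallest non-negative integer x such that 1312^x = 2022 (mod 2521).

Successive powers of 1312 modulo 2521:
  1312^0=1  1312^1=1312  1312^2=2022
So 1312^2 ≡ 2022 (mod 2521), giving x = 2.

2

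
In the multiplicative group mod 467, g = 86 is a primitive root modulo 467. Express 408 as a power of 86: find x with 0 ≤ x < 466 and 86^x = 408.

Baby-step giant-step with m = ceil(sqrt(466)) = 22.
Baby table (86^j mod 467 for j=0..21):
  0:1  1:86  2:391  3:2  4:172  5:315  6:4  7:344
  8:163  9:8  10:221  11:326  12:16  13:442  14:185  15:32
  16:417  17:370  18:64  19:367  20:273  21:128
Giant step factor: 86^(-22) ≡ 7 (mod 467).
Scan 408·7^i mod 467 for i = 0, 1, …:
  i=0: 408   i=1: 54   i=2: 378   i=3: 311
  i=4: 309   i=5: 295   i=6: 197   i=7: 445
  i=8: 313   i=9: 323     …   i=14: 253
  i=15: 370
Match at i=15, j=17: x = 15·22 + 17 = 347.

347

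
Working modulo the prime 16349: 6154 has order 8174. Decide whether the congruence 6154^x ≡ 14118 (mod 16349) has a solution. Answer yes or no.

14118 ∈ ⟨6154⟩ iff 14118^8174 ≡ 1 (mod 16349), since |⟨6154⟩| = 8174.
14118^8174 mod 16349 = 16348.
Since 16348 ≠ 1, 14118 does not lie in the subgroup.

no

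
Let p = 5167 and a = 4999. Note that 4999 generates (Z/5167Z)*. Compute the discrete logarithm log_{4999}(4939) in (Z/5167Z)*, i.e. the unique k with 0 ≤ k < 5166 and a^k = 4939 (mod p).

2964

Baby-step giant-step with m = ceil(sqrt(5166)) = 72.
Baby table (4999^j mod 5167 for j=0..71):
  0:1  1:4999  2:2389  3:1674  4:2953  5:5095  6:1762  7:3670
  8:3480  9:4398  10:17  11:2311  12:4444  13:2623  14:3698  15:3943
  16:4119  17:386  18:2323  19:2428  20:289  21:3118  22:3210  23:3255
  24:862  25:5027  26:2852  27:1395  28:3322  29:5107  30:4913  31:1336
  32:2900  33:3665  34:4320  35:2787  36:1981  37:3047  38:4804  39:4147
  40:849  41:2044  42:2797  43:301  44:1102  45:876  46:2675  47:129
  48:4163  49:3328  50:4099  51:3746  52:1046  53:5117  54:3233  55:4558
  56:4139  57:2193  58:3600  59:4906  60:2512  61:1678  62:2281  63:4317
  64:3291  65:5148  66:3192  67:1112  68:4363  69:730  70:1368  71:2691
Giant step factor: 4999^(-72) ≡ 4218 (mod 5167).
Scan 4939·4218^i mod 5167 for i = 0, 1, …:
  i=0: 4939   i=1: 4525   i=2: 4719   i=3: 1458
  i=4: 1114   i=5: 2049   i=6: 3458   i=7: 4570
  i=8: 3350   i=9: 3722     …   i=40: 371
  i=41: 4444
Match at i=41, j=12: k = 41·72 + 12 = 2964.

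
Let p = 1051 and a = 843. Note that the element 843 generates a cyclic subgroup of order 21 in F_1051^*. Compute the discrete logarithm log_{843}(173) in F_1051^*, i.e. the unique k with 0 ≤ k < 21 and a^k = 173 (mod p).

Successive powers of 843 modulo 1051:
  843^0=1  843^1=843  843^2=173
So 843^2 ≡ 173 (mod 1051), giving k = 2.

2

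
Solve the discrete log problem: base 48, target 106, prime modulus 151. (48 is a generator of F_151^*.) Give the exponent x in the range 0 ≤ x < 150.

109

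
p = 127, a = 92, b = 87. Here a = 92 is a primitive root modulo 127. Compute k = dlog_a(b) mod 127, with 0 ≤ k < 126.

Baby-step giant-step with m = ceil(sqrt(126)) = 12.
Baby table (92^j mod 127 for j=0..11):
  0:1  1:92  2:82  3:51  4:120  5:118  6:61  7:24
  8:49  9:63  10:81  11:86
Giant step factor: 92^(-12) ≡ 117 (mod 127).
Scan 87·117^i mod 127 for i = 0, 1, …:
  i=0: 87   i=1: 19   i=2: 64   i=3: 122
  i=4: 50   i=5: 8   i=6: 47   i=7: 38
  i=8: 1
Match at i=8, j=0: k = 8·12 + 0 = 96.

96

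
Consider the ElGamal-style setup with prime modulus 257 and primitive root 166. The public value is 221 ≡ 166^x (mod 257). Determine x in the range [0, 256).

Baby-step giant-step with m = ceil(sqrt(256)) = 16.
Baby table (166^j mod 257 for j=0..15):
  0:1  1:166  2:57  3:210  4:165  5:148  6:153  7:212
  8:240  9:5  10:59  11:28  12:22  13:54  14:226  15:251
Giant step factor: 166^(-16) ≡ 249 (mod 257).
Scan 221·249^i mod 257 for i = 0, 1, …:
  i=0: 221   i=1: 31   i=2: 9   i=3: 185
  i=4: 62   i=5: 18   i=6: 113   i=7: 124
  i=8: 36   i=9: 226
Match at i=9, j=14: x = 9·16 + 14 = 158.

158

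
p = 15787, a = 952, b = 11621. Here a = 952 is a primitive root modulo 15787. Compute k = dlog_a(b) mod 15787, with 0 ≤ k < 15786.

1627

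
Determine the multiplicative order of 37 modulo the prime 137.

4

The order of 37 must divide p − 1 = 136 = 2^3 · 17.
Divisors: 1, 2, 4, 8, 17, 34, 68, 136.
Check each in increasing order: 37^1 ≡ 37;  37^2 ≡ 136;  37^4 ≡ 1.
Smallest exponent giving 1 is 4.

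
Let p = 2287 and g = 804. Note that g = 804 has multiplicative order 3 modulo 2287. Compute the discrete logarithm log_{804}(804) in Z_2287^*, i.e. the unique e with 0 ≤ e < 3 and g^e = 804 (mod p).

Successive powers of 804 modulo 2287:
  804^0=1  804^1=804
So 804^1 ≡ 804 (mod 2287), giving e = 1.

1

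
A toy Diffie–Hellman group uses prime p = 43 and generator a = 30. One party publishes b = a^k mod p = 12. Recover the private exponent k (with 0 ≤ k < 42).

5

Baby-step giant-step with m = ceil(sqrt(42)) = 7.
Baby table (30^j mod 43 for j=0..6):
  0:1  1:30  2:40  3:39  4:9  5:12  6:16
Giant step factor: 30^(-7) ≡ 37 (mod 43).
Scan 12·37^i mod 43 for i = 0, 1, …:
  i=0: 12
Match at i=0, j=5: k = 0·7 + 5 = 5.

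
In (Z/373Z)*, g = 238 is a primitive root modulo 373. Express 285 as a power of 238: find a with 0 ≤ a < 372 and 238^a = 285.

Baby-step giant-step with m = ceil(sqrt(372)) = 20.
Baby table (238^j mod 373 for j=0..19):
  0:1  1:238  2:321  3:306  4:93  5:127  6:13  7:110
  8:70  9:248  10:90  11:159  12:169  13:311  14:164  15:240
  16:51  17:202  18:332  19:313
Giant step factor: 238^(-20) ≡ 95 (mod 373).
Scan 285·95^i mod 373 for i = 0, 1, …:
  i=0: 285   i=1: 219   i=2: 290   i=3: 321
Match at i=3, j=2: a = 3·20 + 2 = 62.

62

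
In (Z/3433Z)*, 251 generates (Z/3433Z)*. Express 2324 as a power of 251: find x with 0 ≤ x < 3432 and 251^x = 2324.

Baby-step giant-step with m = ceil(sqrt(3432)) = 59.
Baby table (251^j mod 3433 for j=0..58):
  0:1  1:251  2:1207  3:853  4:1257  5:3104  6:3246  7:1125
  8:869  9:1840  10:1818  11:3162  12:639  13:2471  14:2281  15:2653
  16:3334  17:2615  18:662  19:1378  20:2578  21:1674  22:1348  23:1914
  24:3227  25:3222  26:1967  27:2798  28:1966  29:2547  30:759  31:1694
  32:2935  33:2023  34:3122  35:898  36:2253  37:2491  38:435  39:2762
  40:3229  41:291  42:948  43:1071  44:1047  45:1889  46:385  47:511
  48:1240  49:2270  50:3325  51:356  52:98  53:567  54:1564  55:1202
  56:3031  57:2088  58:2272
Giant step factor: 251^(-59) ≡ 2309 (mod 3433).
Scan 2324·2309^i mod 3433 for i = 0, 1, …:
  i=0: 2324   i=1: 337   i=2: 2275   i=3: 485
  i=4: 707   i=5: 1788   i=6: 2026   i=7: 2288
  i=8: 3038   i=9: 1123     …   i=24: 2573
  i=25: 1967
Match at i=25, j=26: x = 25·59 + 26 = 1501.

1501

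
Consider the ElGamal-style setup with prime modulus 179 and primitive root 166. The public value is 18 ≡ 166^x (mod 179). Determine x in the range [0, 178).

87

Baby-step giant-step with m = ceil(sqrt(178)) = 14.
Baby table (166^j mod 179 for j=0..13):
  0:1  1:166  2:169  3:130  4:100  5:132  6:74  7:112
  8:155  9:133  10:61  11:102  12:106  13:54
Giant step factor: 166^(-14) ≡ 64 (mod 179).
Scan 18·64^i mod 179 for i = 0, 1, …:
  i=0: 18   i=1: 78   i=2: 159   i=3: 152
  i=4: 62   i=5: 30   i=6: 130
Match at i=6, j=3: x = 6·14 + 3 = 87.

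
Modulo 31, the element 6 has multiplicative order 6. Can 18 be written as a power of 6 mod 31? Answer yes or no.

no

⟨6⟩ has order 6; its elements mod 31 are {1, 5, 6, 25, 26, 30}.
18 is not in this set.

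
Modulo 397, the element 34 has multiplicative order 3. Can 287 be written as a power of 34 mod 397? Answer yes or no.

⟨34⟩ has order 3; its elements mod 397 are {1, 34, 362}.
287 is not in this set.

no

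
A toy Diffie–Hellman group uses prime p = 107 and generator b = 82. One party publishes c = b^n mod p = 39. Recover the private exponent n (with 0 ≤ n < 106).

46

Baby-step giant-step with m = ceil(sqrt(106)) = 11.
Baby table (82^j mod 107 for j=0..10):
  0:1  1:82  2:90  3:104  4:75  5:51  6:9  7:96
  8:61  9:80  10:33
Giant step factor: 82^(-11) ≡ 38 (mod 107).
Scan 39·38^i mod 107 for i = 0, 1, …:
  i=0: 39   i=1: 91   i=2: 34   i=3: 8
  i=4: 90
Match at i=4, j=2: n = 4·11 + 2 = 46.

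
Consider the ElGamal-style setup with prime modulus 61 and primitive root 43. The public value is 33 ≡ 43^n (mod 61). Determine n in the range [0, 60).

27

Baby-step giant-step with m = ceil(sqrt(60)) = 8.
Baby table (43^j mod 61 for j=0..7):
  0:1  1:43  2:19  3:24  4:56  5:29  6:27  7:2
Giant step factor: 43^(-8) ≡ 22 (mod 61).
Scan 33·22^i mod 61 for i = 0, 1, …:
  i=0: 33   i=1: 55   i=2: 51   i=3: 24
Match at i=3, j=3: n = 3·8 + 3 = 27.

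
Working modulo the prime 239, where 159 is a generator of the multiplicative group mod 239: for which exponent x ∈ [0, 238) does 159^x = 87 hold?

148

Baby-step giant-step with m = ceil(sqrt(238)) = 16.
Baby table (159^j mod 239 for j=0..15):
  0:1  1:159  2:186  3:177  4:180  5:179  6:20  7:73
  8:135  9:194  10:15  11:234  12:161  13:26  14:71  15:56
Giant step factor: 159^(-16) ≡ 192 (mod 239).
Scan 87·192^i mod 239 for i = 0, 1, …:
  i=0: 87   i=1: 213   i=2: 27   i=3: 165
  i=4: 132   i=5: 10   i=6: 8   i=7: 102
  i=8: 225   i=9: 180
Match at i=9, j=4: x = 9·16 + 4 = 148.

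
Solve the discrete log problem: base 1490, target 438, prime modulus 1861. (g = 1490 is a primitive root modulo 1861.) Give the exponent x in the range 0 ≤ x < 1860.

753

Baby-step giant-step with m = ceil(sqrt(1860)) = 44.
Baby table (1490^j mod 1861 for j=0..43):
  0:1  1:1490  2:1788  3:1029  4:1607  5:1184  6:1793  7:1035
  8:1242  9:746  10:523  11:1372  12:902  13:338  14:1150  15:1380
  16:1656  17:1615  18:77  19:1209  20:1823  21:1071  22:913  23:1840
  24:347  25:1533  26:723  27:1612  28:1190  29:1428  30:597  31:1833
  32:1083  33:183  34:964  35:1529  36:346  37:43  38:796  39:583
  40:1444  41:244  42:665  43:798
Giant step factor: 1490^(-44) ≡ 1346 (mod 1861).
Scan 438·1346^i mod 1861 for i = 0, 1, …:
  i=0: 438   i=1: 1472   i=2: 1208   i=3: 1315
  i=4: 179   i=5: 865   i=6: 1165   i=7: 1128
  i=8: 1573   i=9: 1301     …   i=16: 1566
  i=17: 1184
Match at i=17, j=5: x = 17·44 + 5 = 753.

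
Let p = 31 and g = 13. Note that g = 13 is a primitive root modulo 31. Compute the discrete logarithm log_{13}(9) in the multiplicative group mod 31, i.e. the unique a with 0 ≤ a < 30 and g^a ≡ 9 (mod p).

22

Successive powers of 13 modulo 31:
  13^0=1  13^1=13  13^2=14  13^3=27  13^4=10  13^5=6
  13^6=16  13^7=22  13^8=7  13^9=29  13^10=5  13^11=3
  13^12=8  13^13=11  13^14=19  13^15=30  13^16=18  13^17=17
  13^18=4  13^19=21  13^20=25  13^21=15  13^22=9
So 13^22 ≡ 9 (mod 31), giving a = 22.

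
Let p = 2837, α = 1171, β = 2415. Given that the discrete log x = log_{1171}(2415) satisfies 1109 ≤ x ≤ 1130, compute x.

1124

Compute 1171^1109 mod 2837 = 2523, then multiply by 1171 repeatedly:
  1171^1109=2523  1171^1110=1116  1171^1111=1816  1171^1112=1623  1171^1113=2580
  1171^1114=2612  1171^1115=366  1171^1116=199  1171^1117=395  1171^1118=114
  1171^1119=155  1171^1120=2774  1171^1121=2826  1171^1122=1304  1171^1123=678
  1171^1124=2415
Found 2415 at exponent 1124.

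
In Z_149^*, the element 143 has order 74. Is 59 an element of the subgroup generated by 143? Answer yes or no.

no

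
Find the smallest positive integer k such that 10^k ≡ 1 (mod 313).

312

The order of 10 must divide p − 1 = 312 = 2^3 · 3 · 13.
Divisors: 1, 2, 3, 4, 6, 8, 12, 13, 24, 26, 39, 52, 78, 104, 156, 312.
Check each in increasing order: 10^1 ≡ 10;  10^2 ≡ 100;  10^3 ≡ 61;  10^4 ≡ 297;  10^6 ≡ 278;  10^8 ≡ 256;  10^12 ≡ 286;  10^13 ≡ 43;  10^24 ≡ 103;  10^26 ≡ 284;  10^39 ≡ 5;  10^52 ≡ 215;  10^78 ≡ 25;  10^104 ≡ 214;  10^156 ≡ 312;  10^312 ≡ 1.
Smallest exponent giving 1 is 312.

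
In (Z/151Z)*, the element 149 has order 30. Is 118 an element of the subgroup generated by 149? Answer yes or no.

yes

118 ∈ ⟨149⟩ iff 118^30 ≡ 1 (mod 151), since |⟨149⟩| = 30.
118^30 mod 151 = 1.
Since 1 = 1, 118 lies in the subgroup.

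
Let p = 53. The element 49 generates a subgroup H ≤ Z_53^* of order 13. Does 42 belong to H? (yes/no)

yes

42 ∈ ⟨49⟩ iff 42^13 ≡ 1 (mod 53), since |⟨49⟩| = 13.
42^13 mod 53 = 1.
Since 1 = 1, 42 lies in the subgroup.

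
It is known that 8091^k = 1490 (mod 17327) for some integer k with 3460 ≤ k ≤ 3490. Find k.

Compute 8091^3460 mod 17327 = 13580, then multiply by 8091 repeatedly:
  8091^3460=13580  8091^3461=5273  8091^3462=4769  8091^3463=16077  8091^3464=5218
  8091^3465=10266  8091^3466=13895  8091^3467=6869  8091^3468=9390  8091^3469=12922
  8091^3470=784  8091^3471=1662  8091^3472=1490
Found 1490 at exponent 3472.

3472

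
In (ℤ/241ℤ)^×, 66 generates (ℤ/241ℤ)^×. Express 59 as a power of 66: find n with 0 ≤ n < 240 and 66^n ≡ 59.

Baby-step giant-step with m = ceil(sqrt(240)) = 16.
Baby table (66^j mod 241 for j=0..15):
  0:1  1:66  2:18  3:224  4:83  5:176  6:48  7:35
  8:141  9:148  10:128  11:13  12:135  13:234  14:20  15:115
Giant step factor: 66^(-16) ≡ 160 (mod 241).
Scan 59·160^i mod 241 for i = 0, 1, …:
  i=0: 59   i=1: 41   i=2: 53   i=3: 45
  i=4: 211   i=5: 20
Match at i=5, j=14: n = 5·16 + 14 = 94.

94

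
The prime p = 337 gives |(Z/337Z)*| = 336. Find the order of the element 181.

24

The order of 181 must divide p − 1 = 336 = 2^4 · 3 · 7.
Divisors: 1, 2, 3, 4, 6, 7, 8, 12, 14, 16, 21, 24, 28, 42, 48, 56, 84, 112, 168, 336.
Check each in increasing order: 181^1 ≡ 181;  181^2 ≡ 72;  181^3 ≡ 226;  181^4 ≡ 129;  181^6 ≡ 189;  181^7 ≡ 172;  181^8 ≡ 128;  181^12 ≡ 336;  181^14 ≡ 265;  181^16 ≡ 208;  181^21 ≡ 85;  181^24 ≡ 1.
Smallest exponent giving 1 is 24.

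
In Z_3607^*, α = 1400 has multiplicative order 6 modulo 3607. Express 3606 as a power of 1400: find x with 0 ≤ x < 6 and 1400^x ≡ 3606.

Successive powers of 1400 modulo 3607:
  1400^0=1  1400^1=1400  1400^2=1399  1400^3=3606
So 1400^3 ≡ 3606 (mod 3607), giving x = 3.

3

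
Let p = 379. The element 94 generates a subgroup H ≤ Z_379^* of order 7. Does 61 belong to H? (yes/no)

61 ∈ ⟨94⟩ iff 61^7 ≡ 1 (mod 379), since |⟨94⟩| = 7.
61^7 mod 379 = 197.
Since 197 ≠ 1, 61 does not lie in the subgroup.

no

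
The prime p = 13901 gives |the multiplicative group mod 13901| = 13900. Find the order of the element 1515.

13900

The order of 1515 must divide p − 1 = 13900 = 2^2 · 5^2 · 139.
Divisors: 1, 2, 4, 5, 10, 20, 25, 50, 100, 139, 278, 556, 695, 1390, 2780, 3475, 6950, 13900.
Check each in increasing order: 1515^1 ≡ 1515;  1515^2 ≡ 1560;  1515^4 ≡ 925;  1515^5 ≡ 11275;  1515^10 ≡ 980;  1515^20 ≡ 1231;  1515^25 ≡ 6327;  1515^50 ≡ 9950;  1515^100 ≡ 13479;  1515^139 ≡ 6142;  1515^278 ≡ 10751;  1515^556 ≡ 11087;  1515^695 ≡ 9256;  1515^1390 ≡ 1673;  1515^2780 ≡ 4828;  1515^3475 ≡ 10154;  1515^6950 ≡ 13900;  1515^13900 ≡ 1.
Smallest exponent giving 1 is 13900.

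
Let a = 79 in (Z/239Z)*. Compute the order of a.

The order of 79 must divide p − 1 = 238 = 2 · 7 · 17.
Divisors: 1, 2, 7, 14, 17, 34, 119, 238.
Check each in increasing order: 79^1 ≡ 79;  79^2 ≡ 27;  79^7 ≡ 23;  79^14 ≡ 51;  79^17 ≡ 38;  79^34 ≡ 10;  79^119 ≡ 238;  79^238 ≡ 1.
Smallest exponent giving 1 is 238.

238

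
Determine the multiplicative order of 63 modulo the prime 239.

The order of 63 must divide p − 1 = 238 = 2 · 7 · 17.
Divisors: 1, 2, 7, 14, 17, 34, 119, 238.
Check each in increasing order: 63^1 ≡ 63;  63^2 ≡ 145;  63^7 ≡ 107;  63^14 ≡ 216;  63^17 ≡ 215;  63^34 ≡ 98;  63^119 ≡ 238;  63^238 ≡ 1.
Smallest exponent giving 1 is 238.

238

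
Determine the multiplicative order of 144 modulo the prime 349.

The order of 144 must divide p − 1 = 348 = 2^2 · 3 · 29.
Divisors: 1, 2, 3, 4, 6, 12, 29, 58, 87, 116, 174, 348.
Check each in increasing order: 144^1 ≡ 144;  144^2 ≡ 145;  144^3 ≡ 289;  144^4 ≡ 85;  144^6 ≡ 110;  144^12 ≡ 234;  144^29 ≡ 122;  144^58 ≡ 226;  144^87 ≡ 1.
Smallest exponent giving 1 is 87.

87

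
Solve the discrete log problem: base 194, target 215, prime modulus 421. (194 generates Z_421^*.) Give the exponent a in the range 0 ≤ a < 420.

183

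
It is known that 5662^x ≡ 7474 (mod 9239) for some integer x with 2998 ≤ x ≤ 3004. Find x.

3003

Compute 5662^2998 mod 9239 = 3439, then multiply by 5662 repeatedly:
  5662^2998=3439  5662^2999=5045  5662^3000=7041  5662^3001=9096  5662^3002=3366
  5662^3003=7474
Found 7474 at exponent 3003.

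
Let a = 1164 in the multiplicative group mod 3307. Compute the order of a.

1102

The order of 1164 must divide p − 1 = 3306 = 2 · 3 · 19 · 29.
Divisors: 1, 2, 3, 6, 19, 29, 38, 57, 58, 87, 114, 174, 551, 1102, 1653, 3306.
Check each in increasing order: 1164^1 ≡ 1164;  1164^2 ≡ 2333;  1164^3 ≡ 565;  1164^6 ≡ 1753;  1164^19 ≡ 2619;  1164^29 ≡ 807;  1164^38 ≡ 443;  1164^57 ≡ 2767;  1164^58 ≡ 3077;  1164^87 ≡ 2889;  1164^114 ≡ 584;  1164^174 ≡ 2760;  1164^551 ≡ 3306;  1164^1102 ≡ 1.
Smallest exponent giving 1 is 1102.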